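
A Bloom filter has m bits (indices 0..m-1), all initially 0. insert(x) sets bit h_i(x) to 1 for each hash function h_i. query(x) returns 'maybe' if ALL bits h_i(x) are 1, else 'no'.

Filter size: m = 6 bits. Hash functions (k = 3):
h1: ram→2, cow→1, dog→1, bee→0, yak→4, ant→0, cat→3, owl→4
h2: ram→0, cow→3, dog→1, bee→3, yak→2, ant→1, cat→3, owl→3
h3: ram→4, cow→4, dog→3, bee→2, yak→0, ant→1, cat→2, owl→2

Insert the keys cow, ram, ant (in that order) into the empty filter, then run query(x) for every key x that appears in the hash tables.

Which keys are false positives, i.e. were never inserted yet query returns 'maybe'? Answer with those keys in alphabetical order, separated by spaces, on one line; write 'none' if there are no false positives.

Start: bits=000000
After insert 'cow': sets bits 1 3 4 -> bits=010110
After insert 'ram': sets bits 0 2 4 -> bits=111110
After insert 'ant': sets bits 0 1 -> bits=111110
Not inserted: bee cat dog owl yak — query each against bits=111110:
query bee: checks bit0=1, bit2=1, bit3=1 (all 1) -> maybe => FALSE POSITIVE
query cat: checks bit2=1, bit3=1 (all 1) -> maybe => FALSE POSITIVE
query dog: checks bit1=1, bit3=1 (all 1) -> maybe => FALSE POSITIVE
query owl: checks bit2=1, bit3=1, bit4=1 (all 1) -> maybe => FALSE POSITIVE
query yak: checks bit0=1, bit2=1, bit4=1 (all 1) -> maybe => FALSE POSITIVE
False positives (alphabetical): bee cat dog owl yak

Answer: bee cat dog owl yak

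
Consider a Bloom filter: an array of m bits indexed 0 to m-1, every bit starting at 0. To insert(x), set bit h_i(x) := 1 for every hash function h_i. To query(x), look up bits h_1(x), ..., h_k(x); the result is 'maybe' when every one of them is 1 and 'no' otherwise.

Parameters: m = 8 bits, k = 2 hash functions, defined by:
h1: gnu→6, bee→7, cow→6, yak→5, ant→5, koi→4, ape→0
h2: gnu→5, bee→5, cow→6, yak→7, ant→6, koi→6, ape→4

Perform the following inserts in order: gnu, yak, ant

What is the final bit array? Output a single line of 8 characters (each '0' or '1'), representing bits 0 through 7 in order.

Answer: 00000111

Derivation:
Start: bits=00000000
After insert 'gnu': sets bits 5 6 -> bits=00000110
After insert 'yak': sets bits 5 7 -> bits=00000111
After insert 'ant': sets bits 5 6 -> bits=00000111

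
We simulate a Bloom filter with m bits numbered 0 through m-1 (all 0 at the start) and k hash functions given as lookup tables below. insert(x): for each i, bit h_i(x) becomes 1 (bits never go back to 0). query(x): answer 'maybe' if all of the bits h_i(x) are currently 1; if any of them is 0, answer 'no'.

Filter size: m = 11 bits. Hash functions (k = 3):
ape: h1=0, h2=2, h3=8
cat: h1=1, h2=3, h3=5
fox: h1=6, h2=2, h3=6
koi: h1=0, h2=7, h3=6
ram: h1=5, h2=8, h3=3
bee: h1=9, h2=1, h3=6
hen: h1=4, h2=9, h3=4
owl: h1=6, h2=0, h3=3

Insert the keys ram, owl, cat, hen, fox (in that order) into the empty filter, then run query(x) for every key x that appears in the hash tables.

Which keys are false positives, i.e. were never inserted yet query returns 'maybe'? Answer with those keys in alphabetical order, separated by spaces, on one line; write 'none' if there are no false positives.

Answer: ape bee

Derivation:
Start: bits=00000000000
After insert 'ram': sets bits 3 5 8 -> bits=00010100100
After insert 'owl': sets bits 0 3 6 -> bits=10010110100
After insert 'cat': sets bits 1 3 5 -> bits=11010110100
After insert 'hen': sets bits 4 9 -> bits=11011110110
After insert 'fox': sets bits 2 6 -> bits=11111110110
Not inserted: ape bee koi — query each against bits=11111110110:
query ape: checks bit0=1, bit2=1, bit8=1 (all 1) -> maybe => FALSE POSITIVE
query bee: checks bit1=1, bit6=1, bit9=1 (all 1) -> maybe => FALSE POSITIVE
query koi: checks bit0=1, bit6=1, bit7=0 (has a 0) -> no => not a false positive
False positives (alphabetical): ape bee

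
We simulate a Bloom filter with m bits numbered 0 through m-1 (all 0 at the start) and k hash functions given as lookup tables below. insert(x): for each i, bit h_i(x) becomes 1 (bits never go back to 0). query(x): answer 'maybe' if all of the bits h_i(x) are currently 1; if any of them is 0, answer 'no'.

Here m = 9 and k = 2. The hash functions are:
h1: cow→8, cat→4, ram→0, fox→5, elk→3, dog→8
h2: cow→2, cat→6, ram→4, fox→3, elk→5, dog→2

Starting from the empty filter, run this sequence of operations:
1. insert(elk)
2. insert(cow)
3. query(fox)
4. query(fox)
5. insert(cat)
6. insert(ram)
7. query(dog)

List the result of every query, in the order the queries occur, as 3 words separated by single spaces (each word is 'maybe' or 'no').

Answer: maybe maybe maybe

Derivation:
Start: bits=000000000
Op 1: insert elk -> sets bits 3 5 -> bits=000101000
Op 2: insert cow -> sets bits 2 8 -> bits=001101001
Op 3: query fox -> checks bit3=1, bit5=1 (all 1) -> maybe
Op 4: query fox -> checks bit3=1, bit5=1 (all 1) -> maybe
Op 5: insert cat -> sets bits 4 6 -> bits=001111101
Op 6: insert ram -> sets bits 0 4 -> bits=101111101
Op 7: query dog -> checks bit2=1, bit8=1 (all 1) -> maybe
Query results in order: maybe maybe maybe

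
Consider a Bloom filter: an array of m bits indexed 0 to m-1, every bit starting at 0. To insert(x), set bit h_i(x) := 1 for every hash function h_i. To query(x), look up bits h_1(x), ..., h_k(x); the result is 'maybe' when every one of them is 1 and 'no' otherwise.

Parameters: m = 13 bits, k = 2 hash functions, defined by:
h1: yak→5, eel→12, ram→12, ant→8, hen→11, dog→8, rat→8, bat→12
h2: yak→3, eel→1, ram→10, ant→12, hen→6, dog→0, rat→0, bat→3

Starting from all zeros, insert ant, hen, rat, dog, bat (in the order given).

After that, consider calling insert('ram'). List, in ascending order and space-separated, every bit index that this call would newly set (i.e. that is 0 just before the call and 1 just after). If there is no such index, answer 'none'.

Answer: 10

Derivation:
Start: bits=0000000000000
After insert 'ant': sets bits 8 12 -> bits=0000000010001
After insert 'hen': sets bits 6 11 -> bits=0000001010011
After insert 'rat': sets bits 0 8 -> bits=1000001010011
After insert 'dog': sets bits 0 8 -> bits=1000001010011
After insert 'bat': sets bits 3 12 -> bits=1001001010011
insert 'ram' would touch bits 10 12; currently bit10=0, bit12=1
Bits that are 0 among those (would change 0->1): 10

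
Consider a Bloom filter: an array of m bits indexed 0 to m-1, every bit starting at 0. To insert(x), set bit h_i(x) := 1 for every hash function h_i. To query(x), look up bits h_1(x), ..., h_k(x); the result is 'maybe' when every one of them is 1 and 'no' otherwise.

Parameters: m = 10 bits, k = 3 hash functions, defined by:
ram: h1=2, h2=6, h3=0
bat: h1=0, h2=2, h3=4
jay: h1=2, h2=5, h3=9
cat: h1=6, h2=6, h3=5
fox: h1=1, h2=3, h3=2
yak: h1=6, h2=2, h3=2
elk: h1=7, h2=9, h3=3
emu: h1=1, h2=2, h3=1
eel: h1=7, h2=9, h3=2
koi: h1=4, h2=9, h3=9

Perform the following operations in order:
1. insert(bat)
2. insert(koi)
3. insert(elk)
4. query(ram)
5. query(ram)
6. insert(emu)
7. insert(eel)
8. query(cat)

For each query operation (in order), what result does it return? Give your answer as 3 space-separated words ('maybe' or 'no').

Answer: no no no

Derivation:
Start: bits=0000000000
Op 1: insert bat -> sets bits 0 2 4 -> bits=1010100000
Op 2: insert koi -> sets bits 4 9 -> bits=1010100001
Op 3: insert elk -> sets bits 3 7 9 -> bits=1011100101
Op 4: query ram -> checks bit0=1, bit2=1, bit6=0 (has a 0) -> no
Op 5: query ram -> checks bit0=1, bit2=1, bit6=0 (has a 0) -> no
Op 6: insert emu -> sets bits 1 2 -> bits=1111100101
Op 7: insert eel -> sets bits 2 7 9 -> bits=1111100101
Op 8: query cat -> checks bit5=0, bit6=0 (has a 0) -> no
Query results in order: no no no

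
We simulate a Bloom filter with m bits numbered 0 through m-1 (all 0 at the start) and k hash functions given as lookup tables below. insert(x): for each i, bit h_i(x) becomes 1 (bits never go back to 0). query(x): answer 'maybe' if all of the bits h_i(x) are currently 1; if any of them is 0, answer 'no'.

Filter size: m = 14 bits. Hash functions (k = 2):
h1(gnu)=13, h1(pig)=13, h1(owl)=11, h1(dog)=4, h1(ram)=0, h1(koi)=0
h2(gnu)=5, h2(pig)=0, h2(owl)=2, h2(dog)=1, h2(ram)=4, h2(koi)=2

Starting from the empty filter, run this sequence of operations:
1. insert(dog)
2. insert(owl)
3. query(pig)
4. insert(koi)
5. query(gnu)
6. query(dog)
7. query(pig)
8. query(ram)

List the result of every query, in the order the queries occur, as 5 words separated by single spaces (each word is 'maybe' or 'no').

Start: bits=00000000000000
Op 1: insert dog -> sets bits 1 4 -> bits=01001000000000
Op 2: insert owl -> sets bits 2 11 -> bits=01101000000100
Op 3: query pig -> checks bit0=0, bit13=0 (has a 0) -> no
Op 4: insert koi -> sets bits 0 2 -> bits=11101000000100
Op 5: query gnu -> checks bit5=0, bit13=0 (has a 0) -> no
Op 6: query dog -> checks bit1=1, bit4=1 (all 1) -> maybe
Op 7: query pig -> checks bit0=1, bit13=0 (has a 0) -> no
Op 8: query ram -> checks bit0=1, bit4=1 (all 1) -> maybe
Query results in order: no no maybe no maybe

Answer: no no maybe no maybe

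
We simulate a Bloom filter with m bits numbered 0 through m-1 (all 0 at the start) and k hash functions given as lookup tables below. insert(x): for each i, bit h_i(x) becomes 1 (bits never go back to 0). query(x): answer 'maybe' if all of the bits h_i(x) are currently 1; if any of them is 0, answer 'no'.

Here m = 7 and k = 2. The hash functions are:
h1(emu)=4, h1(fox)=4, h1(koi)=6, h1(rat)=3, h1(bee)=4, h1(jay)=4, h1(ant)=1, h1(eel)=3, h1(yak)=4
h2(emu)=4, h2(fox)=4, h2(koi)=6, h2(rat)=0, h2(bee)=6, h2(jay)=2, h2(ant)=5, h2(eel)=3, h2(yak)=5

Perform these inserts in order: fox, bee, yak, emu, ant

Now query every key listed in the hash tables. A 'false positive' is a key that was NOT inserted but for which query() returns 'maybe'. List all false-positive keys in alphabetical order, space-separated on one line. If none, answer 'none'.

Start: bits=0000000
After insert 'fox': sets bits 4 -> bits=0000100
After insert 'bee': sets bits 4 6 -> bits=0000101
After insert 'yak': sets bits 4 5 -> bits=0000111
After insert 'emu': sets bits 4 -> bits=0000111
After insert 'ant': sets bits 1 5 -> bits=0100111
Not inserted: eel jay koi rat — query each against bits=0100111:
query eel: checks bit3=0 (has a 0) -> no => not a false positive
query jay: checks bit2=0, bit4=1 (has a 0) -> no => not a false positive
query koi: checks bit6=1 (all 1) -> maybe => FALSE POSITIVE
query rat: checks bit0=0, bit3=0 (has a 0) -> no => not a false positive
False positives (alphabetical): koi

Answer: koi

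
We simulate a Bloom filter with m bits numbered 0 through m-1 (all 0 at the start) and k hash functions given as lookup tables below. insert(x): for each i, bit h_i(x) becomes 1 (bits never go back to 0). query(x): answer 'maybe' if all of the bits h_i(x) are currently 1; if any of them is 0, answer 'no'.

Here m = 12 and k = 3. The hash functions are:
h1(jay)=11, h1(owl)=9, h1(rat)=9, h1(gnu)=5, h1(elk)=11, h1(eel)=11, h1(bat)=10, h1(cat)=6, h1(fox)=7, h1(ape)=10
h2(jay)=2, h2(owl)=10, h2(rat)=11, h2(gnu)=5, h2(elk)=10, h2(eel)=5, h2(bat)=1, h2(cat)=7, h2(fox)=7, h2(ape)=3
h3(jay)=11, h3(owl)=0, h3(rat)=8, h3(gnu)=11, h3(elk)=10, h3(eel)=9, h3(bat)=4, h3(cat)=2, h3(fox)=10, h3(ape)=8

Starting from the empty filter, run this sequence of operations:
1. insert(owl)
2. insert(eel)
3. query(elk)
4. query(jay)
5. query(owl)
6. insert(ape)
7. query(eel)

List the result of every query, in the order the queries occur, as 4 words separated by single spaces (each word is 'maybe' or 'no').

Start: bits=000000000000
Op 1: insert owl -> sets bits 0 9 10 -> bits=100000000110
Op 2: insert eel -> sets bits 5 9 11 -> bits=100001000111
Op 3: query elk -> checks bit10=1, bit11=1 (all 1) -> maybe
Op 4: query jay -> checks bit2=0, bit11=1 (has a 0) -> no
Op 5: query owl -> checks bit0=1, bit9=1, bit10=1 (all 1) -> maybe
Op 6: insert ape -> sets bits 3 8 10 -> bits=100101001111
Op 7: query eel -> checks bit5=1, bit9=1, bit11=1 (all 1) -> maybe
Query results in order: maybe no maybe maybe

Answer: maybe no maybe maybe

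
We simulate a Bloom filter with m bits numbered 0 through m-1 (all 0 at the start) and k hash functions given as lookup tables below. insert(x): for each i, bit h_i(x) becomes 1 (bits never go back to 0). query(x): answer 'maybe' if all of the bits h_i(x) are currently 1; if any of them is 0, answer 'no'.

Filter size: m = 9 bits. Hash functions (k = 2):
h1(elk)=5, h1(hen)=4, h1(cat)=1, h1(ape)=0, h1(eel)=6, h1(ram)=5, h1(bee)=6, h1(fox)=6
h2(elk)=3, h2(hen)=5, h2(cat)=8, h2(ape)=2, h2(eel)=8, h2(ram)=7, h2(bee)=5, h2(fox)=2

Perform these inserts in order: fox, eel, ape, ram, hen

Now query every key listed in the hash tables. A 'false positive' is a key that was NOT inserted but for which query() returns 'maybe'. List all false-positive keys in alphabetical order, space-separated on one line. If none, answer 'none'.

Start: bits=000000000
After insert 'fox': sets bits 2 6 -> bits=001000100
After insert 'eel': sets bits 6 8 -> bits=001000101
After insert 'ape': sets bits 0 2 -> bits=101000101
After insert 'ram': sets bits 5 7 -> bits=101001111
After insert 'hen': sets bits 4 5 -> bits=101011111
Not inserted: bee cat elk — query each against bits=101011111:
query bee: checks bit5=1, bit6=1 (all 1) -> maybe => FALSE POSITIVE
query cat: checks bit1=0, bit8=1 (has a 0) -> no => not a false positive
query elk: checks bit3=0, bit5=1 (has a 0) -> no => not a false positive
False positives (alphabetical): bee

Answer: bee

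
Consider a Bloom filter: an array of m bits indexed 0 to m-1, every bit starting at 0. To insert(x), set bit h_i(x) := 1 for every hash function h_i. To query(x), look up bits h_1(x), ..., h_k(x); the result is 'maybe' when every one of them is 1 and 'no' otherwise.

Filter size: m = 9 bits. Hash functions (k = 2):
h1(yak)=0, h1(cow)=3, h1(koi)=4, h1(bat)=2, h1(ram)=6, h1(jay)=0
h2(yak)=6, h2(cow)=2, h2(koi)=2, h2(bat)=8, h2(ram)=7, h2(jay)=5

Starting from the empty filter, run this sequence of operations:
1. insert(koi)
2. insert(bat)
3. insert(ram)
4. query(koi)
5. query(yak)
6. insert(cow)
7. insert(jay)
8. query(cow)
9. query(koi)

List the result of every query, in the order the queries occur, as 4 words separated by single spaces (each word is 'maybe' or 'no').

Answer: maybe no maybe maybe

Derivation:
Start: bits=000000000
Op 1: insert koi -> sets bits 2 4 -> bits=001010000
Op 2: insert bat -> sets bits 2 8 -> bits=001010001
Op 3: insert ram -> sets bits 6 7 -> bits=001010111
Op 4: query koi -> checks bit2=1, bit4=1 (all 1) -> maybe
Op 5: query yak -> checks bit0=0, bit6=1 (has a 0) -> no
Op 6: insert cow -> sets bits 2 3 -> bits=001110111
Op 7: insert jay -> sets bits 0 5 -> bits=101111111
Op 8: query cow -> checks bit2=1, bit3=1 (all 1) -> maybe
Op 9: query koi -> checks bit2=1, bit4=1 (all 1) -> maybe
Query results in order: maybe no maybe maybe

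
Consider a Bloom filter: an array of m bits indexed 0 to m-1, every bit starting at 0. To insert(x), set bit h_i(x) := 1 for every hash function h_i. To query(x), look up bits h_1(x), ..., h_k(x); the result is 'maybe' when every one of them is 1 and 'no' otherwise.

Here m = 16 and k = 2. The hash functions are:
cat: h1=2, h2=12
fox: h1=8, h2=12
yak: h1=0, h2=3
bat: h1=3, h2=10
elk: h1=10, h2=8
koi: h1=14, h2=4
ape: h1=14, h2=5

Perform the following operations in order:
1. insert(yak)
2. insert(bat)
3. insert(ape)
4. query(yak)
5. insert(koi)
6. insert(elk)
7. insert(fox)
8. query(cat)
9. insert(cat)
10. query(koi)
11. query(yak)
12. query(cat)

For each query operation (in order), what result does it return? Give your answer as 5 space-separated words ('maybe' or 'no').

Start: bits=0000000000000000
Op 1: insert yak -> sets bits 0 3 -> bits=1001000000000000
Op 2: insert bat -> sets bits 3 10 -> bits=1001000000100000
Op 3: insert ape -> sets bits 5 14 -> bits=1001010000100010
Op 4: query yak -> checks bit0=1, bit3=1 (all 1) -> maybe
Op 5: insert koi -> sets bits 4 14 -> bits=1001110000100010
Op 6: insert elk -> sets bits 8 10 -> bits=1001110010100010
Op 7: insert fox -> sets bits 8 12 -> bits=1001110010101010
Op 8: query cat -> checks bit2=0, bit12=1 (has a 0) -> no
Op 9: insert cat -> sets bits 2 12 -> bits=1011110010101010
Op 10: query koi -> checks bit4=1, bit14=1 (all 1) -> maybe
Op 11: query yak -> checks bit0=1, bit3=1 (all 1) -> maybe
Op 12: query cat -> checks bit2=1, bit12=1 (all 1) -> maybe
Query results in order: maybe no maybe maybe maybe

Answer: maybe no maybe maybe maybe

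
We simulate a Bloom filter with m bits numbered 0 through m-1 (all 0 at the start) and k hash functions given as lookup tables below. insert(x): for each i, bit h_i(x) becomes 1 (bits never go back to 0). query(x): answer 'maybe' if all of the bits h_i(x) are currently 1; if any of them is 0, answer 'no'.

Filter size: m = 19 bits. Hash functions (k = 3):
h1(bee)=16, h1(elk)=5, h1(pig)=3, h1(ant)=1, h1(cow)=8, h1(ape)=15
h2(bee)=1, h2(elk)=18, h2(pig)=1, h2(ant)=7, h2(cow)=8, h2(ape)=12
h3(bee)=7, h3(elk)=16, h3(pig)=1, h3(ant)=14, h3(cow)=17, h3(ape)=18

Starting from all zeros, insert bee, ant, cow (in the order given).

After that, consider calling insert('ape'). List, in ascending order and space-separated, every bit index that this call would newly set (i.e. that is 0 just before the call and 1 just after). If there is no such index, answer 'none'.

Start: bits=0000000000000000000
After insert 'bee': sets bits 1 7 16 -> bits=0100000100000000100
After insert 'ant': sets bits 1 7 14 -> bits=0100000100000010100
After insert 'cow': sets bits 8 17 -> bits=0100000110000010110
insert 'ape' would touch bits 12 15 18; currently bit12=0, bit15=0, bit18=0
Bits that are 0 among those (would change 0->1): 12 15 18

Answer: 12 15 18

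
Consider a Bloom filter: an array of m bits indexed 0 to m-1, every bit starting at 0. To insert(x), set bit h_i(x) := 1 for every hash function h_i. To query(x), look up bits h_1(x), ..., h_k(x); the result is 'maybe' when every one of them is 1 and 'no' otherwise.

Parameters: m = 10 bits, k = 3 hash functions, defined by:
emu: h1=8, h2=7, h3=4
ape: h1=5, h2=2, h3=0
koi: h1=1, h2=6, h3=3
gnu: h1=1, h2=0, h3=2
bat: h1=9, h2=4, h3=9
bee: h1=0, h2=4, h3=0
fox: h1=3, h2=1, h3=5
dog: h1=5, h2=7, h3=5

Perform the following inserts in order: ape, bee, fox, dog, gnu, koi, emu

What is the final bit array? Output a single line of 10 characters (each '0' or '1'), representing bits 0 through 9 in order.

Start: bits=0000000000
After insert 'ape': sets bits 0 2 5 -> bits=1010010000
After insert 'bee': sets bits 0 4 -> bits=1010110000
After insert 'fox': sets bits 1 3 5 -> bits=1111110000
After insert 'dog': sets bits 5 7 -> bits=1111110100
After insert 'gnu': sets bits 0 1 2 -> bits=1111110100
After insert 'koi': sets bits 1 3 6 -> bits=1111111100
After insert 'emu': sets bits 4 7 8 -> bits=1111111110

Answer: 1111111110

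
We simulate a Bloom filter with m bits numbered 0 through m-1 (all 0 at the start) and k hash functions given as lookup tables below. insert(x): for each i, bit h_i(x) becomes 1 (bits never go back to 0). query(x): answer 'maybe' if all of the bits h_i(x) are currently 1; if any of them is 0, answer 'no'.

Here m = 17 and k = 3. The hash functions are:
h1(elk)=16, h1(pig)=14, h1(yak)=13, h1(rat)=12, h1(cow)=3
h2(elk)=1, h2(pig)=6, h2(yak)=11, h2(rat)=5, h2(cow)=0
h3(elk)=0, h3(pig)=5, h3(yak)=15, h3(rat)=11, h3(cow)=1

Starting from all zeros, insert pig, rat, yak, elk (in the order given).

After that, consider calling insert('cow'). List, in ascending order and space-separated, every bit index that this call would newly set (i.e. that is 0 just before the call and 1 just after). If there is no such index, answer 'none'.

Answer: 3

Derivation:
Start: bits=00000000000000000
After insert 'pig': sets bits 5 6 14 -> bits=00000110000000100
After insert 'rat': sets bits 5 11 12 -> bits=00000110000110100
After insert 'yak': sets bits 11 13 15 -> bits=00000110000111110
After insert 'elk': sets bits 0 1 16 -> bits=11000110000111111
insert 'cow' would touch bits 0 1 3; currently bit0=1, bit1=1, bit3=0
Bits that are 0 among those (would change 0->1): 3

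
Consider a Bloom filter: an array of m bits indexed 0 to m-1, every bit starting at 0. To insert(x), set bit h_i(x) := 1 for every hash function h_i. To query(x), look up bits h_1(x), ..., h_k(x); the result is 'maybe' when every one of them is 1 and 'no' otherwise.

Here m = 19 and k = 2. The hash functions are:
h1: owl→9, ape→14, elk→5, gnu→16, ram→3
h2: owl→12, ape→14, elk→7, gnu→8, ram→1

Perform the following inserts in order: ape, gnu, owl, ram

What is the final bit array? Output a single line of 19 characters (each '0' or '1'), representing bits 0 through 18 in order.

Start: bits=0000000000000000000
After insert 'ape': sets bits 14 -> bits=0000000000000010000
After insert 'gnu': sets bits 8 16 -> bits=0000000010000010100
After insert 'owl': sets bits 9 12 -> bits=0000000011001010100
After insert 'ram': sets bits 1 3 -> bits=0101000011001010100

Answer: 0101000011001010100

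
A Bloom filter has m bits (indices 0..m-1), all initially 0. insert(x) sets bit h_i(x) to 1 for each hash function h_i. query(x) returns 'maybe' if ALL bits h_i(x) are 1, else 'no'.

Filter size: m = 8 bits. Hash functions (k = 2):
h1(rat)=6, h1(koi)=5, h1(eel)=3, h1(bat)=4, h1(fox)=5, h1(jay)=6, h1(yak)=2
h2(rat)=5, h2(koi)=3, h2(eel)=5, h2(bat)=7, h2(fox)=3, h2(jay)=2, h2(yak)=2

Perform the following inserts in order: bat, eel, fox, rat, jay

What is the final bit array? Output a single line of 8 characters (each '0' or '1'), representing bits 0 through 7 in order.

Answer: 00111111

Derivation:
Start: bits=00000000
After insert 'bat': sets bits 4 7 -> bits=00001001
After insert 'eel': sets bits 3 5 -> bits=00011101
After insert 'fox': sets bits 3 5 -> bits=00011101
After insert 'rat': sets bits 5 6 -> bits=00011111
After insert 'jay': sets bits 2 6 -> bits=00111111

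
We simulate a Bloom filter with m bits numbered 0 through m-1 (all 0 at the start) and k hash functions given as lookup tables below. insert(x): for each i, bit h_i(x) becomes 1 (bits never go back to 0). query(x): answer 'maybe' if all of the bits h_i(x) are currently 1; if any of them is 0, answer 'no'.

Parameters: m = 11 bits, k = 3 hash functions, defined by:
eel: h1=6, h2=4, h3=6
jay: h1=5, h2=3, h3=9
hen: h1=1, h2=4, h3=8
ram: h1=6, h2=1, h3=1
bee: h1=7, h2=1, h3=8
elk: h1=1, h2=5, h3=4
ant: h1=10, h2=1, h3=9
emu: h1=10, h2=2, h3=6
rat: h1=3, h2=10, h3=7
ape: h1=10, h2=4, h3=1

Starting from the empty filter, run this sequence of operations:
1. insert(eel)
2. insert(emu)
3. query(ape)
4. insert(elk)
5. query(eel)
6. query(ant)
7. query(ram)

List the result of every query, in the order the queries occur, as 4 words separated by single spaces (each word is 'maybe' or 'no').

Answer: no maybe no maybe

Derivation:
Start: bits=00000000000
Op 1: insert eel -> sets bits 4 6 -> bits=00001010000
Op 2: insert emu -> sets bits 2 6 10 -> bits=00101010001
Op 3: query ape -> checks bit1=0, bit4=1, bit10=1 (has a 0) -> no
Op 4: insert elk -> sets bits 1 4 5 -> bits=01101110001
Op 5: query eel -> checks bit4=1, bit6=1 (all 1) -> maybe
Op 6: query ant -> checks bit1=1, bit9=0, bit10=1 (has a 0) -> no
Op 7: query ram -> checks bit1=1, bit6=1 (all 1) -> maybe
Query results in order: no maybe no maybe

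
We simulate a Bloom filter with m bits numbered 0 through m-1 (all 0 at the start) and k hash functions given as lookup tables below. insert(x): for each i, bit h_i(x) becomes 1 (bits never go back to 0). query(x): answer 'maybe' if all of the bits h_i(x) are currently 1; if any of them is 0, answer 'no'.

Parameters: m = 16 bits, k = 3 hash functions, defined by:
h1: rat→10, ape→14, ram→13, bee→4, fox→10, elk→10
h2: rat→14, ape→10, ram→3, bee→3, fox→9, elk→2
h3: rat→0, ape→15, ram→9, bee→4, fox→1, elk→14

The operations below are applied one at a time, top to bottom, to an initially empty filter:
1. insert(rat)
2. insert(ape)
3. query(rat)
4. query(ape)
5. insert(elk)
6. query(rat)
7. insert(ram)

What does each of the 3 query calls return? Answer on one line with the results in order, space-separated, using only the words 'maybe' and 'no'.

Start: bits=0000000000000000
Op 1: insert rat -> sets bits 0 10 14 -> bits=1000000000100010
Op 2: insert ape -> sets bits 10 14 15 -> bits=1000000000100011
Op 3: query rat -> checks bit0=1, bit10=1, bit14=1 (all 1) -> maybe
Op 4: query ape -> checks bit10=1, bit14=1, bit15=1 (all 1) -> maybe
Op 5: insert elk -> sets bits 2 10 14 -> bits=1010000000100011
Op 6: query rat -> checks bit0=1, bit10=1, bit14=1 (all 1) -> maybe
Op 7: insert ram -> sets bits 3 9 13 -> bits=1011000001100111
Query results in order: maybe maybe maybe

Answer: maybe maybe maybe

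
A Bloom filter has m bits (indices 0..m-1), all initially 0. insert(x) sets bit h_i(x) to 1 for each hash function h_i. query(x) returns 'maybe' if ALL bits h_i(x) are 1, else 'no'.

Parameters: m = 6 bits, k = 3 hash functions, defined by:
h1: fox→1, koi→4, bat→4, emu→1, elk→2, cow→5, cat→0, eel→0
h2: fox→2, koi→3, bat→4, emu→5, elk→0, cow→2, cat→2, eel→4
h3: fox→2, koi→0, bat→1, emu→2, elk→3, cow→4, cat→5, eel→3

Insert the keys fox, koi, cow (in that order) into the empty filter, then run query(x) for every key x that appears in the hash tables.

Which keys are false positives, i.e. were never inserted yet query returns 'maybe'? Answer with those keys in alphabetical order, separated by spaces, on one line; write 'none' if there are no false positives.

Answer: bat cat eel elk emu

Derivation:
Start: bits=000000
After insert 'fox': sets bits 1 2 -> bits=011000
After insert 'koi': sets bits 0 3 4 -> bits=111110
After insert 'cow': sets bits 2 4 5 -> bits=111111
Not inserted: bat cat eel elk emu — query each against bits=111111:
query bat: checks bit1=1, bit4=1 (all 1) -> maybe => FALSE POSITIVE
query cat: checks bit0=1, bit2=1, bit5=1 (all 1) -> maybe => FALSE POSITIVE
query eel: checks bit0=1, bit3=1, bit4=1 (all 1) -> maybe => FALSE POSITIVE
query elk: checks bit0=1, bit2=1, bit3=1 (all 1) -> maybe => FALSE POSITIVE
query emu: checks bit1=1, bit2=1, bit5=1 (all 1) -> maybe => FALSE POSITIVE
False positives (alphabetical): bat cat eel elk emu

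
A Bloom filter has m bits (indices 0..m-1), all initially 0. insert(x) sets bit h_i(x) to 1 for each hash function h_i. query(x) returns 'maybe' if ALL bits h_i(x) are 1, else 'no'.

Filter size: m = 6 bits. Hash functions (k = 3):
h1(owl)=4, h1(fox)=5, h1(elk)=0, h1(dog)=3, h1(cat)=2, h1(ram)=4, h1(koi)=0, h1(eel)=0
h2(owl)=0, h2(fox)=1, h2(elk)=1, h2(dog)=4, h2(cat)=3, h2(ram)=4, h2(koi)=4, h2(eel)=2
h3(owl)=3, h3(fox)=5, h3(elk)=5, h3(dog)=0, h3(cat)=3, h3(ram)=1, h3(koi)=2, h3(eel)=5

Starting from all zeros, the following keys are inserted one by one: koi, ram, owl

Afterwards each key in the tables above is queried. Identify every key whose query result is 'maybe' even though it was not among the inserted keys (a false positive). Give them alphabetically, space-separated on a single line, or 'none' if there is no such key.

Start: bits=000000
After insert 'koi': sets bits 0 2 4 -> bits=101010
After insert 'ram': sets bits 1 4 -> bits=111010
After insert 'owl': sets bits 0 3 4 -> bits=111110
Not inserted: cat dog eel elk fox — query each against bits=111110:
query cat: checks bit2=1, bit3=1 (all 1) -> maybe => FALSE POSITIVE
query dog: checks bit0=1, bit3=1, bit4=1 (all 1) -> maybe => FALSE POSITIVE
query eel: checks bit0=1, bit2=1, bit5=0 (has a 0) -> no => not a false positive
query elk: checks bit0=1, bit1=1, bit5=0 (has a 0) -> no => not a false positive
query fox: checks bit1=1, bit5=0 (has a 0) -> no => not a false positive
False positives (alphabetical): cat dog

Answer: cat dog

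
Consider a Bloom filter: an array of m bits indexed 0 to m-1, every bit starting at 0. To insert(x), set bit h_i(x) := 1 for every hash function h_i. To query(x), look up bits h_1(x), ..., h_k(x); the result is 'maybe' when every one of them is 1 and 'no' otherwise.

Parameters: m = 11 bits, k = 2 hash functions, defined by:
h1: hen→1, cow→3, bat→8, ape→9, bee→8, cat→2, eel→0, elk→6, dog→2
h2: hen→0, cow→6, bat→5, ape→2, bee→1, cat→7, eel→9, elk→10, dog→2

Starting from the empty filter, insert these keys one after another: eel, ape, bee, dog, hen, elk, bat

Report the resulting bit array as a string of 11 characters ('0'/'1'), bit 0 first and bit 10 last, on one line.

Answer: 11100110111

Derivation:
Start: bits=00000000000
After insert 'eel': sets bits 0 9 -> bits=10000000010
After insert 'ape': sets bits 2 9 -> bits=10100000010
After insert 'bee': sets bits 1 8 -> bits=11100000110
After insert 'dog': sets bits 2 -> bits=11100000110
After insert 'hen': sets bits 0 1 -> bits=11100000110
After insert 'elk': sets bits 6 10 -> bits=11100010111
After insert 'bat': sets bits 5 8 -> bits=11100110111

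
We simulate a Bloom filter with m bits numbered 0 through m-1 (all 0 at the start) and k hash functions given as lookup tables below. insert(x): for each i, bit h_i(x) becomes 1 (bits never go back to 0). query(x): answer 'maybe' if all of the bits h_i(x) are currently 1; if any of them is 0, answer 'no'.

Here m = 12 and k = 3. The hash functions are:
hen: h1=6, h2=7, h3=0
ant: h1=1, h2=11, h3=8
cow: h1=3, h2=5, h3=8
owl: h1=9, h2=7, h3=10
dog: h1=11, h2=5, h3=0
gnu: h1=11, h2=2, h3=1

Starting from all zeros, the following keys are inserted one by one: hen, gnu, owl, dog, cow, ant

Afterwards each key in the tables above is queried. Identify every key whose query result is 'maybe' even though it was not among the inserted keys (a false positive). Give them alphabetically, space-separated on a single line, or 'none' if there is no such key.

Answer: none

Derivation:
Start: bits=000000000000
After insert 'hen': sets bits 0 6 7 -> bits=100000110000
After insert 'gnu': sets bits 1 2 11 -> bits=111000110001
After insert 'owl': sets bits 7 9 10 -> bits=111000110111
After insert 'dog': sets bits 0 5 11 -> bits=111001110111
After insert 'cow': sets bits 3 5 8 -> bits=111101111111
After insert 'ant': sets bits 1 8 11 -> bits=111101111111
Not inserted: (none) — query each against bits=111101111111:
False positives (alphabetical): none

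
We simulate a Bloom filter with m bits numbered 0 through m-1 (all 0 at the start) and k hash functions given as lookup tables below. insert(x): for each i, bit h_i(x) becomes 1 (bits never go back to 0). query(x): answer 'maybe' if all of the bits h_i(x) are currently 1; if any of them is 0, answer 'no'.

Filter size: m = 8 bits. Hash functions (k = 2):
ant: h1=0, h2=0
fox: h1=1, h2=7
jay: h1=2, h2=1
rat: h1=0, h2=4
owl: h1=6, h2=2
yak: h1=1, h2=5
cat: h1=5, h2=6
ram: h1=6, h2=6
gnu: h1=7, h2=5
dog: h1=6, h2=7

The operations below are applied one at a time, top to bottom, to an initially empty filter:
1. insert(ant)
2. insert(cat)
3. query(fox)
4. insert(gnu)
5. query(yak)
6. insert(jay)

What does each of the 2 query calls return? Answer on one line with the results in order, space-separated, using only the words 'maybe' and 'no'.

Start: bits=00000000
Op 1: insert ant -> sets bits 0 -> bits=10000000
Op 2: insert cat -> sets bits 5 6 -> bits=10000110
Op 3: query fox -> checks bit1=0, bit7=0 (has a 0) -> no
Op 4: insert gnu -> sets bits 5 7 -> bits=10000111
Op 5: query yak -> checks bit1=0, bit5=1 (has a 0) -> no
Op 6: insert jay -> sets bits 1 2 -> bits=11100111
Query results in order: no no

Answer: no no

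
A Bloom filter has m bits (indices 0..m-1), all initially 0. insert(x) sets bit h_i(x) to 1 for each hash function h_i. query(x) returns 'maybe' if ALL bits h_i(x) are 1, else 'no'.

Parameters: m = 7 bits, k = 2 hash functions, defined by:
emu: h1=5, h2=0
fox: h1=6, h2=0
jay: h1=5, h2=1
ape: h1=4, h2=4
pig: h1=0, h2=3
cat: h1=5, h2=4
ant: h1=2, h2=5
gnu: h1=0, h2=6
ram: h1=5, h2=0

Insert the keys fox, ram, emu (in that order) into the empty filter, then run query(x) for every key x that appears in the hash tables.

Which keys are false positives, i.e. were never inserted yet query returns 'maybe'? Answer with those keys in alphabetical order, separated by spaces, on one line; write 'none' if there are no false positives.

Start: bits=0000000
After insert 'fox': sets bits 0 6 -> bits=1000001
After insert 'ram': sets bits 0 5 -> bits=1000011
After insert 'emu': sets bits 0 5 -> bits=1000011
Not inserted: ant ape cat gnu jay pig — query each against bits=1000011:
query ant: checks bit2=0, bit5=1 (has a 0) -> no => not a false positive
query ape: checks bit4=0 (has a 0) -> no => not a false positive
query cat: checks bit4=0, bit5=1 (has a 0) -> no => not a false positive
query gnu: checks bit0=1, bit6=1 (all 1) -> maybe => FALSE POSITIVE
query jay: checks bit1=0, bit5=1 (has a 0) -> no => not a false positive
query pig: checks bit0=1, bit3=0 (has a 0) -> no => not a false positive
False positives (alphabetical): gnu

Answer: gnu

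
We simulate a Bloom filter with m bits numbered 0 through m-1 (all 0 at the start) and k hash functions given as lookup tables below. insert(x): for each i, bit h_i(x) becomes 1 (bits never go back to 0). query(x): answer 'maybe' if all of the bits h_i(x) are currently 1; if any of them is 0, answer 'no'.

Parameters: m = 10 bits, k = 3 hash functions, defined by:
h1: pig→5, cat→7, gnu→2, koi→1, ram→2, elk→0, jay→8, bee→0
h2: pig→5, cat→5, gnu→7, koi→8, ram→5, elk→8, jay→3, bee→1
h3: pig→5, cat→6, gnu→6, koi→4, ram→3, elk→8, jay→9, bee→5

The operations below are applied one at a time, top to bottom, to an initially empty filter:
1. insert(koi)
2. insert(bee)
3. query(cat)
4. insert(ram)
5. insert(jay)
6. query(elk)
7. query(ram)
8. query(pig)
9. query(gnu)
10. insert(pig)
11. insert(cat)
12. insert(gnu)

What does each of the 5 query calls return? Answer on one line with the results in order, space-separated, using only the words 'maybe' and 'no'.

Answer: no maybe maybe maybe no

Derivation:
Start: bits=0000000000
Op 1: insert koi -> sets bits 1 4 8 -> bits=0100100010
Op 2: insert bee -> sets bits 0 1 5 -> bits=1100110010
Op 3: query cat -> checks bit5=1, bit6=0, bit7=0 (has a 0) -> no
Op 4: insert ram -> sets bits 2 3 5 -> bits=1111110010
Op 5: insert jay -> sets bits 3 8 9 -> bits=1111110011
Op 6: query elk -> checks bit0=1, bit8=1 (all 1) -> maybe
Op 7: query ram -> checks bit2=1, bit3=1, bit5=1 (all 1) -> maybe
Op 8: query pig -> checks bit5=1 (all 1) -> maybe
Op 9: query gnu -> checks bit2=1, bit6=0, bit7=0 (has a 0) -> no
Op 10: insert pig -> sets bits 5 -> bits=1111110011
Op 11: insert cat -> sets bits 5 6 7 -> bits=1111111111
Op 12: insert gnu -> sets bits 2 6 7 -> bits=1111111111
Query results in order: no maybe maybe maybe no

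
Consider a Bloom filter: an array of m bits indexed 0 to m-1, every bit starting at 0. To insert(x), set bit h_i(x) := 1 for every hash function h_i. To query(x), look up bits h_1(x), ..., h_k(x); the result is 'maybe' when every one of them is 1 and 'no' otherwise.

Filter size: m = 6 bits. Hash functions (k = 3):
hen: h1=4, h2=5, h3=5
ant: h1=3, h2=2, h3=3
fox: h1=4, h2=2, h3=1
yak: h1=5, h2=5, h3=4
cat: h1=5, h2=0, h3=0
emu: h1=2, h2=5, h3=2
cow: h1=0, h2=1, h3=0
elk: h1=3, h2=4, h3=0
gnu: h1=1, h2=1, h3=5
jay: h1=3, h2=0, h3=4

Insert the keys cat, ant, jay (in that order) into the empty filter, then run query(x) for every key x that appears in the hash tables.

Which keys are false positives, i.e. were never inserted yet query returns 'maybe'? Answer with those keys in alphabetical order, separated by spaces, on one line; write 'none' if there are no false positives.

Start: bits=000000
After insert 'cat': sets bits 0 5 -> bits=100001
After insert 'ant': sets bits 2 3 -> bits=101101
After insert 'jay': sets bits 0 3 4 -> bits=101111
Not inserted: cow elk emu fox gnu hen yak — query each against bits=101111:
query cow: checks bit0=1, bit1=0 (has a 0) -> no => not a false positive
query elk: checks bit0=1, bit3=1, bit4=1 (all 1) -> maybe => FALSE POSITIVE
query emu: checks bit2=1, bit5=1 (all 1) -> maybe => FALSE POSITIVE
query fox: checks bit1=0, bit2=1, bit4=1 (has a 0) -> no => not a false positive
query gnu: checks bit1=0, bit5=1 (has a 0) -> no => not a false positive
query hen: checks bit4=1, bit5=1 (all 1) -> maybe => FALSE POSITIVE
query yak: checks bit4=1, bit5=1 (all 1) -> maybe => FALSE POSITIVE
False positives (alphabetical): elk emu hen yak

Answer: elk emu hen yak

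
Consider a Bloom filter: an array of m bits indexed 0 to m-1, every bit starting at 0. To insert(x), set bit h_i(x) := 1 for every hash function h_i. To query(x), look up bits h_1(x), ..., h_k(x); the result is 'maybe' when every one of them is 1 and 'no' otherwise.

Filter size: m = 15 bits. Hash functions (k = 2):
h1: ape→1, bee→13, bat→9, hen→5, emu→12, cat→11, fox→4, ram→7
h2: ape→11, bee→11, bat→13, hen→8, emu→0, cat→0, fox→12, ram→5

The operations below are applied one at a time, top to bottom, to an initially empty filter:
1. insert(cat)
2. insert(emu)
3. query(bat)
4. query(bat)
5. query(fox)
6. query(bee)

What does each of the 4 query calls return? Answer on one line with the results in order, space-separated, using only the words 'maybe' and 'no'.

Answer: no no no no

Derivation:
Start: bits=000000000000000
Op 1: insert cat -> sets bits 0 11 -> bits=100000000001000
Op 2: insert emu -> sets bits 0 12 -> bits=100000000001100
Op 3: query bat -> checks bit9=0, bit13=0 (has a 0) -> no
Op 4: query bat -> checks bit9=0, bit13=0 (has a 0) -> no
Op 5: query fox -> checks bit4=0, bit12=1 (has a 0) -> no
Op 6: query bee -> checks bit11=1, bit13=0 (has a 0) -> no
Query results in order: no no no no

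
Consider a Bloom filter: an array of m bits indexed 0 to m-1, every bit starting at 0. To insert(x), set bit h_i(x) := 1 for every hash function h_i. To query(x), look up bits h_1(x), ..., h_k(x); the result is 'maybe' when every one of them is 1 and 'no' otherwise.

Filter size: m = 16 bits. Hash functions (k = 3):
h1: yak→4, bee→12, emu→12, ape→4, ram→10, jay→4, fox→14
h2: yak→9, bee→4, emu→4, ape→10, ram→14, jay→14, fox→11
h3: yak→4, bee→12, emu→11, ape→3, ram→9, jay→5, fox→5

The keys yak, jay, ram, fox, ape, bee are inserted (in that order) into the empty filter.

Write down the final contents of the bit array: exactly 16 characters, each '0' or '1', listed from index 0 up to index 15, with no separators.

Start: bits=0000000000000000
After insert 'yak': sets bits 4 9 -> bits=0000100001000000
After insert 'jay': sets bits 4 5 14 -> bits=0000110001000010
After insert 'ram': sets bits 9 10 14 -> bits=0000110001100010
After insert 'fox': sets bits 5 11 14 -> bits=0000110001110010
After insert 'ape': sets bits 3 4 10 -> bits=0001110001110010
After insert 'bee': sets bits 4 12 -> bits=0001110001111010

Answer: 0001110001111010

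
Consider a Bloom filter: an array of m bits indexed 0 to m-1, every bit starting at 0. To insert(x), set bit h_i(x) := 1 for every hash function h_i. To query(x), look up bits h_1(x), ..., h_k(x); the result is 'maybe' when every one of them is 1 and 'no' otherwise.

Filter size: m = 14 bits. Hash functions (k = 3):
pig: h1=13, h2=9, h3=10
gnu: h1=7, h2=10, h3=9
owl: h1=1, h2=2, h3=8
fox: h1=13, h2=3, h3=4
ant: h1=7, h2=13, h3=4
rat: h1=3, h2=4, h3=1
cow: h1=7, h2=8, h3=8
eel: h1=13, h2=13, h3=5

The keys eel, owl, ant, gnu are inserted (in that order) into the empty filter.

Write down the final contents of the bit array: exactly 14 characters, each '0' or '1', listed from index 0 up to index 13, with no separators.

Answer: 01101101111001

Derivation:
Start: bits=00000000000000
After insert 'eel': sets bits 5 13 -> bits=00000100000001
After insert 'owl': sets bits 1 2 8 -> bits=01100100100001
After insert 'ant': sets bits 4 7 13 -> bits=01101101100001
After insert 'gnu': sets bits 7 9 10 -> bits=01101101111001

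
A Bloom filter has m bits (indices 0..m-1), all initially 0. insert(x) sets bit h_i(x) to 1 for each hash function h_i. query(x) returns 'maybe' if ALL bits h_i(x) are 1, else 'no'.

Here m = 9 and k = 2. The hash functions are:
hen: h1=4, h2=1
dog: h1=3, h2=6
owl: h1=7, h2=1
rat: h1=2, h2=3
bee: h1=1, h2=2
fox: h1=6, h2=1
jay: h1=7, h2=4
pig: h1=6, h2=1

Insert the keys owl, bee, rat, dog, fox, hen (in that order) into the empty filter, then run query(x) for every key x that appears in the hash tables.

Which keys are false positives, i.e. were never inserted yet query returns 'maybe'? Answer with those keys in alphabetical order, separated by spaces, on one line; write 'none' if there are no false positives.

Answer: jay pig

Derivation:
Start: bits=000000000
After insert 'owl': sets bits 1 7 -> bits=010000010
After insert 'bee': sets bits 1 2 -> bits=011000010
After insert 'rat': sets bits 2 3 -> bits=011100010
After insert 'dog': sets bits 3 6 -> bits=011100110
After insert 'fox': sets bits 1 6 -> bits=011100110
After insert 'hen': sets bits 1 4 -> bits=011110110
Not inserted: jay pig — query each against bits=011110110:
query jay: checks bit4=1, bit7=1 (all 1) -> maybe => FALSE POSITIVE
query pig: checks bit1=1, bit6=1 (all 1) -> maybe => FALSE POSITIVE
False positives (alphabetical): jay pig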